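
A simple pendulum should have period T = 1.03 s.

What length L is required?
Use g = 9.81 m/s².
T = 2π√(L/g) → L = g(T/2π)² = 9.81×(1.03/2π)² = 0.2636 m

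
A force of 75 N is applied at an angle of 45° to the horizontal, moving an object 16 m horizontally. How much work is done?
W = Fd cosθ = 75×16×cos(45°) = 848.53 J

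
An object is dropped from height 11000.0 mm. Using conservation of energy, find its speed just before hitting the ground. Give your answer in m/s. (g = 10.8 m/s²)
mgh = ½mv² → v = √(2gh) = √(2×10.8×11) = 15.41 m/s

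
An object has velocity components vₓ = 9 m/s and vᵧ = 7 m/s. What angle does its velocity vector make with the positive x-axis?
θ = arctan(vᵧ/vₓ) = arctan(7/9) = 37.87°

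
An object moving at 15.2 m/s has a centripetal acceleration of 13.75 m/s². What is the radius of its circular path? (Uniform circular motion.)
r = v²/a_c = 15.2²/13.75 = 16.8 m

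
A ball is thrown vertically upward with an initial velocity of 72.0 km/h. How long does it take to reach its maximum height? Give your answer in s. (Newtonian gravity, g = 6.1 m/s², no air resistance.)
t_up = v₀/g (with unit conversion) = 3.279 s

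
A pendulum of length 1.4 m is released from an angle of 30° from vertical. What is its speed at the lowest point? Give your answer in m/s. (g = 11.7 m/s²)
h = L(1 − cosθ) = 1.4×(1 − cos30°) = 0.1876 m
v = √(2gh) = √(2×11.7×0.1876) = 2.095 m/s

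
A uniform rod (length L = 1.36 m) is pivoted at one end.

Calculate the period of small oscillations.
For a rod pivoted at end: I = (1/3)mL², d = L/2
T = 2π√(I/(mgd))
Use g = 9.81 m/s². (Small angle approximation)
I/m = (1/3)L² = 0.6165 m²; d = L/2 = 0.68 m
T = 2π√(I/(mgd)) = 2π√(0.6165/(9.81×0.68)) = 1.91 s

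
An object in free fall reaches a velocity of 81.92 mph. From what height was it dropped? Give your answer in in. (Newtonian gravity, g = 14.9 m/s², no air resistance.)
h = v²/(2g) (with unit conversion) = 1772.0 in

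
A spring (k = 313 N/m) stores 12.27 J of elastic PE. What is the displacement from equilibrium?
PE = ½kx² → x = √(2PE/k) = √(2×12.27/313) = 0.28 m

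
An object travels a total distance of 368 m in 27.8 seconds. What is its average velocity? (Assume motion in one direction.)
v_avg = Δd / Δt = 368 / 27.8 = 13.24 m/s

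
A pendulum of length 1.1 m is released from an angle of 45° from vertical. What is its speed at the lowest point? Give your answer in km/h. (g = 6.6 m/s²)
h = L(1 − cosθ) = 1.1×(1 − cos45°) = 0.3222 m
v = √(2gh) = √(2×6.6×0.3222) = 2.062 m/s = 7.424 km/h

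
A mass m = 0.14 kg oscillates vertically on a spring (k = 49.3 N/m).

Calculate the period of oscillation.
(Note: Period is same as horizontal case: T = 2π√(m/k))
T = 2π√(m/k) = 2π√(0.14/49.3) = 0.3348 s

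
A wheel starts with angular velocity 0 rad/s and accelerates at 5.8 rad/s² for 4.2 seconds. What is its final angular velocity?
ω = ω₀ + αt = 0 + 5.8 × 4.2 = 24.36 rad/s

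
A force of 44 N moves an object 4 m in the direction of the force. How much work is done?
W = Fd = 44×4 = 176.0 J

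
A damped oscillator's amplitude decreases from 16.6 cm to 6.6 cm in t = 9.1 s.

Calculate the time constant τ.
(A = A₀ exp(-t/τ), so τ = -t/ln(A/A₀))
A/A₀ = 6.6/16.6 = 0.3976; ln(A/A₀) = -0.9223
τ = −t/ln(A/A₀) = −9.1/-0.9223 = 9.866 s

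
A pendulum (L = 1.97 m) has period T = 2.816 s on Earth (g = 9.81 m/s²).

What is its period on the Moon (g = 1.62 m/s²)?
T = 2π√(L/g), so T_moon/T_earth = √(g_earth/g_moon)
T_moon = 2π√(1.97/1.62) = 6.929 s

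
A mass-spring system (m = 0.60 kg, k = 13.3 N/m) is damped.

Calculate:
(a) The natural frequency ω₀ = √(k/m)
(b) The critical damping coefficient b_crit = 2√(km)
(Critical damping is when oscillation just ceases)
ω₀ = √(k/m) = √(13.3/0.6) = 4.708 rad/s
b_crit = 2√(km) = 2√(13.3×0.6) = 5.65 kg/s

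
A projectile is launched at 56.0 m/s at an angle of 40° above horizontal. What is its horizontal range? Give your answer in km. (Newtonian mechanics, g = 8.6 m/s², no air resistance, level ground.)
R = v₀² sin(2θ) / g (with unit conversion) = 0.3591 km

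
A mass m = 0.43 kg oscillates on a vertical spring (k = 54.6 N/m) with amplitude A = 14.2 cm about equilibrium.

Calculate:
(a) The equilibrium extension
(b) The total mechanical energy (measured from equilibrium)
x_eq = mg/k = 0.43×9.81/54.6 = 0.07726 m = 7.726 cm
E = ½kA² = ½×54.6×(0.142)² = 0.5505 J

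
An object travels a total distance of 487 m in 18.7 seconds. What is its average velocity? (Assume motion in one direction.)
v_avg = Δd / Δt = 487 / 18.7 = 26.04 m/s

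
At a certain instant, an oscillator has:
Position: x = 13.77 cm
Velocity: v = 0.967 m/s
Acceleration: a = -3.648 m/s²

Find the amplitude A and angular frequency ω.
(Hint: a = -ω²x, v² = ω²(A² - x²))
a = −ω²x → ω = √(|a|/x) = √(3.648/0.1377) = 5.147 rad/s
v² = ω²(A² − x²) → A = √(x² + v²/ω²) = √(0.1377² + 0.967²/5.147²) = 0.2329 m = 23.29 cm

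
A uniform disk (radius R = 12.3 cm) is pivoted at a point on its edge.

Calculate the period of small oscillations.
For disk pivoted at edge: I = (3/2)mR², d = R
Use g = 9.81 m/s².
I/m = (3/2)R² = 0.02269 m²; d = R = 0.123 m
T = 2π√((3/2)R²/(gR)) = 2π√(3R/(2g)) = 0.8617 s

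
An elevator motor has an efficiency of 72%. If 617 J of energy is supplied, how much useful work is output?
W_out = η × W_in = 0.72 × 617 = 444.24 J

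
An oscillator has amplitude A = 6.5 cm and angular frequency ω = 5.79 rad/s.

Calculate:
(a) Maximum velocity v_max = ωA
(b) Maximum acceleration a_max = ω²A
v_max = ωA = 5.79×0.065 = 0.3763 m/s
a_max = ω²A = 5.79²×0.065 = 2.179 m/s²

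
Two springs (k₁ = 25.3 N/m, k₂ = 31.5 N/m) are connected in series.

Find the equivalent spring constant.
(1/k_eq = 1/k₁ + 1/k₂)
1/k_eq = 1/25.3 + 1/31.5 = 0.071272; k_eq = 14.03 N/m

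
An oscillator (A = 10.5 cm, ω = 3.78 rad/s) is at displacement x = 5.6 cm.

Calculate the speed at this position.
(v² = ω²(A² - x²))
v = ω√(A² − x²) = 3.78×√(0.105² − 0.056²) = 0.3357 m/s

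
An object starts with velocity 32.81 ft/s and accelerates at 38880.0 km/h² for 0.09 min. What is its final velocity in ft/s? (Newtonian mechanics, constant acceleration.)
v = v₀ + at (with unit conversion) = 85.96 ft/s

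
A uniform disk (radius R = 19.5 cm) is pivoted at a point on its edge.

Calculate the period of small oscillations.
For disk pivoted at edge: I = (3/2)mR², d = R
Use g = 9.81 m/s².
I/m = (3/2)R² = 0.05704 m²; d = R = 0.195 m
T = 2π√((3/2)R²/(gR)) = 2π√(3R/(2g)) = 1.085 s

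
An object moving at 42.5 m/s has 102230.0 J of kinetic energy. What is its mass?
KE = ½mv² → m = 2KE/v² = 2×102230.0/42.5² = 113.2 kg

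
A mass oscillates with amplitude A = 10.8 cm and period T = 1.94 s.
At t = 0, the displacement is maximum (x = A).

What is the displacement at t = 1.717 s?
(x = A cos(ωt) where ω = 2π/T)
ω = 2π/T = 2π/1.94 = 3.239 rad/s
x = A cos(ωt) = 10.8×cos(3.239×1.717) = 8.104 cm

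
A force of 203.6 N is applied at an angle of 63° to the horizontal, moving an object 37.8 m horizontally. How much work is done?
W = Fd cosθ = 203.6×37.8×cos(63°) = 3493.9 J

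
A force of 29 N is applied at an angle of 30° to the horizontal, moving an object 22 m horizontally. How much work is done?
W = Fd cosθ = 29×22×cos(30°) = 552.52 J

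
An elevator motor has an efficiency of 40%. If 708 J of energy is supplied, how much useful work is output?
W_out = η × W_in = 0.4 × 708 = 283.2 J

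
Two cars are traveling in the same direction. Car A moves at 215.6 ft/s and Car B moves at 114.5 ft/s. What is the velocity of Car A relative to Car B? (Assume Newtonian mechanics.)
v_rel = v_A - v_B = 215.6 - 114.5 = 101.1 ft/s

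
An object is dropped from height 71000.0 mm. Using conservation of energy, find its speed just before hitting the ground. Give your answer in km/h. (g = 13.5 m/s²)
mgh = ½mv² → v = √(2gh) = √(2×13.5×71) = 43.78 m/s = 157.6 km/h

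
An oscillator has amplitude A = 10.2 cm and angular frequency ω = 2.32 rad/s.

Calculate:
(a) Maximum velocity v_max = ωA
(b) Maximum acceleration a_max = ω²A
v_max = ωA = 2.32×0.102 = 0.2366 m/s
a_max = ω²A = 2.32²×0.102 = 0.549 m/s²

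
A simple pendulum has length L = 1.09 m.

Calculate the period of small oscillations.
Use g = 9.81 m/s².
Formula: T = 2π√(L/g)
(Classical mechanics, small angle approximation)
T = 2π√(L/g) = 2π√(1.09/9.81) = 2.094 s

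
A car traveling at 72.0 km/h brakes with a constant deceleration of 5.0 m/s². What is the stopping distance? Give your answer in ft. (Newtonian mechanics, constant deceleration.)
d = v₀² / (2a) (with unit conversion) = 131.2 ft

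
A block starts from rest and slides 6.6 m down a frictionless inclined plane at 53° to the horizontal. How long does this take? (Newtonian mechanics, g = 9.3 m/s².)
a = g sin(θ) = 9.3 × sin(53°) = 7.43 m/s²
t = √(2d/a) = √(2 × 6.6 / 7.43) = 1.33 s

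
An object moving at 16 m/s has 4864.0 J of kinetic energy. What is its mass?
KE = ½mv² → m = 2KE/v² = 2×4864.0/16² = 38.0 kg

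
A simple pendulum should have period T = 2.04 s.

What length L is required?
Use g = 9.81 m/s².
T = 2π√(L/g) → L = g(T/2π)² = 9.81×(2.04/2π)² = 1.034 m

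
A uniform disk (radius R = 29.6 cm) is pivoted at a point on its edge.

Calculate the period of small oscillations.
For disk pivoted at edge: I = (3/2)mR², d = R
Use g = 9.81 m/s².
I/m = (3/2)R² = 0.1314 m²; d = R = 0.296 m
T = 2π√((3/2)R²/(gR)) = 2π√(3R/(2g)) = 1.337 s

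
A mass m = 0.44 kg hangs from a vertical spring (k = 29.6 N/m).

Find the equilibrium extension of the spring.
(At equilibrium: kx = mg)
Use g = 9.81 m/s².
x_eq = mg/k = 0.44×9.81/29.6 = 0.1458 m = 14.58 cm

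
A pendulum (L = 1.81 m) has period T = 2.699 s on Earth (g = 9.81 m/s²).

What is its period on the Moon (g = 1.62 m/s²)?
T = 2π√(L/g), so T_moon/T_earth = √(g_earth/g_moon)
T_moon = 2π√(1.81/1.62) = 6.641 s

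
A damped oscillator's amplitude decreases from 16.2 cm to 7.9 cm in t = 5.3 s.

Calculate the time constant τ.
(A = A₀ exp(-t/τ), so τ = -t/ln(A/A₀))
A/A₀ = 7.9/16.2 = 0.4877; ln(A/A₀) = -0.7181
τ = −t/ln(A/A₀) = −5.3/-0.7181 = 7.38 s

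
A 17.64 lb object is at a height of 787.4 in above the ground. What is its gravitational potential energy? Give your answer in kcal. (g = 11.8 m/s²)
PE = mgh = 8.001 kg × 11.8 m/s² × 20 m = 1888 J = 0.4513 kcal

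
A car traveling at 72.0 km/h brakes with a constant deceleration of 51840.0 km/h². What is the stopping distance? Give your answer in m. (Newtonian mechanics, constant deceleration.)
d = v₀² / (2a) (with unit conversion) = 50.0 m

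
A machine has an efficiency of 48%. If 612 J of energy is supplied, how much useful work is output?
W_out = η × W_in = 0.48 × 612 = 293.76 J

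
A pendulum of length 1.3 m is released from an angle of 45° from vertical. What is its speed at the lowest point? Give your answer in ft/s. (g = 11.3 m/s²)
h = L(1 − cosθ) = 1.3×(1 − cos45°) = 0.3808 m
v = √(2gh) = √(2×11.3×0.3808) = 2.933 m/s = 9.624 ft/s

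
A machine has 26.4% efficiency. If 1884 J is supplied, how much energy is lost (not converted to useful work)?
W_out = η × W_in = 0.264×1884 = 497.38 J
W_lost = W_in − W_out = 1884 − 497.38 = 1386.6 J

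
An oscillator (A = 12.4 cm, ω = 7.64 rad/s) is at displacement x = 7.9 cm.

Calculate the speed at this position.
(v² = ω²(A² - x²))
v = ω√(A² − x²) = 7.64×√(0.124² − 0.079²) = 0.7302 m/s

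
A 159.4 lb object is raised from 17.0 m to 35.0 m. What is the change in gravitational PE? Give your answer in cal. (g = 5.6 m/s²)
ΔPE = mg(h₂ − h₁) = 72.3 kg × 5.6 m/s² × (35 − 17) m = 7288 J = 1742.0 cal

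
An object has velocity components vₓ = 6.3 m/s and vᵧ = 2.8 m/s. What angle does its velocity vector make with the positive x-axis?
θ = arctan(vᵧ/vₓ) = arctan(2.8/6.3) = 23.96°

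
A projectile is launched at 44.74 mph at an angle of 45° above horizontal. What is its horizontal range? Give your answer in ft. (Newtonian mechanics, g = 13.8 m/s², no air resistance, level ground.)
R = v₀² sin(2θ) / g (with unit conversion) = 95.1 ft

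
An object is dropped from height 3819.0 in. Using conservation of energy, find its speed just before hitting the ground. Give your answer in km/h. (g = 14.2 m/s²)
mgh = ½mv² → v = √(2gh) = √(2×14.2×97) = 52.49 m/s = 189.0 km/h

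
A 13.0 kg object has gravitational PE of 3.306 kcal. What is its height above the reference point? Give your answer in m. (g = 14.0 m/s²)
PE = mgh → h = PE/(mg) = 1.383e+04 J / (13 kg × 14.0 m/s²) = 76 m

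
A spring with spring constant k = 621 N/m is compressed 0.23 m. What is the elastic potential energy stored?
PE = ½kx² = ½×621×0.23² = 16.43 J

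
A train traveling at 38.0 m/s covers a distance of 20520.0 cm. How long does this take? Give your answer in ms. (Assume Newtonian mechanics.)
t = d/v (with unit conversion) = 5400.0 ms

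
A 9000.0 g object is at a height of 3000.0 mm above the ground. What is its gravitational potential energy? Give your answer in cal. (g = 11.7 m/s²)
PE = mgh = 9 kg × 11.7 m/s² × 3 m = 315.9 J = 75.5 cal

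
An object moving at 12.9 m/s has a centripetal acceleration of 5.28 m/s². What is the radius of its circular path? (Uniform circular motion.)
r = v²/a_c = 12.9²/5.28 = 31.52 m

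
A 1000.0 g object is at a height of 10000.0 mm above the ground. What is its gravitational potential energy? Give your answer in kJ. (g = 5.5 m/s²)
PE = mgh = 1 kg × 5.5 m/s² × 10 m = 55 J = 0.055 kJ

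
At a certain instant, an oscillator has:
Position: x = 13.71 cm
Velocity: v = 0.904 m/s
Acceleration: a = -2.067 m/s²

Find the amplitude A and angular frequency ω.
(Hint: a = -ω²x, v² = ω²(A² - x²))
a = −ω²x → ω = √(|a|/x) = √(2.067/0.1371) = 3.883 rad/s
v² = ω²(A² − x²) → A = √(x² + v²/ω²) = √(0.1371² + 0.904²/3.883²) = 0.2702 m = 27.02 cm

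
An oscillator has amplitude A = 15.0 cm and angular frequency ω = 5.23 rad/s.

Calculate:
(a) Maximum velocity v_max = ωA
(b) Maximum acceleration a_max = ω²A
v_max = ωA = 5.23×0.15 = 0.7845 m/s
a_max = ω²A = 5.23²×0.15 = 4.103 m/s²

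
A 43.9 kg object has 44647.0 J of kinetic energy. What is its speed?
KE = ½mv² → v = √(2KE/m) = √(2×44647.0/43.9) = 45.1 m/s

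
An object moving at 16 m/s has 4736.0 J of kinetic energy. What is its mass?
KE = ½mv² → m = 2KE/v² = 2×4736.0/16² = 37.0 kg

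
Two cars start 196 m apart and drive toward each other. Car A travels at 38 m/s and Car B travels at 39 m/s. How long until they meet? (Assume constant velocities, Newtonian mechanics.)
Combined speed: v_combined = 38 + 39 = 77 m/s
Time to meet: t = d/77 = 196/77 = 2.55 s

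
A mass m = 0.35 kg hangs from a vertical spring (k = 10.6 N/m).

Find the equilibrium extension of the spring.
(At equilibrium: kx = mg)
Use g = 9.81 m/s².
x_eq = mg/k = 0.35×9.81/10.6 = 0.3239 m = 32.39 cm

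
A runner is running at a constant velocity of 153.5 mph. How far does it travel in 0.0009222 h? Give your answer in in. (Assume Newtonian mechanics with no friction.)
d = vt (with unit conversion) = 8969.0 in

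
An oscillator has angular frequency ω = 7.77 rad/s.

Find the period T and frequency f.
T = 2π/ω = 2π/7.77 = 0.8086 s; f = ω/2π = 1.237 Hz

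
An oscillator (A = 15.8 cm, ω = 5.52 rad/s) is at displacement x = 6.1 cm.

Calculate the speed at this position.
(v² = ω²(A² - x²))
v = ω√(A² − x²) = 5.52×√(0.158² − 0.061²) = 0.8045 m/s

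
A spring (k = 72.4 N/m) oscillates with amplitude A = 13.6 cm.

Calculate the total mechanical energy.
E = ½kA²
E = ½kA² = ½×72.4×(0.136)² = 0.6696 J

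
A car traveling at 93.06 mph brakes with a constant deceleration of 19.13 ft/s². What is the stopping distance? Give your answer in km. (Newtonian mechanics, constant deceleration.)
d = v₀² / (2a) (with unit conversion) = 0.1484 km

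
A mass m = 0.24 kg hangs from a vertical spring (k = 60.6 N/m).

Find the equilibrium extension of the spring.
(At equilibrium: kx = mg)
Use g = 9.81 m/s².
x_eq = mg/k = 0.24×9.81/60.6 = 0.03885 m = 3.885 cm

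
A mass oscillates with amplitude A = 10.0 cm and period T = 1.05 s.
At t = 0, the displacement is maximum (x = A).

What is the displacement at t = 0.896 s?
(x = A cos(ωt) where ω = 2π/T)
ω = 2π/T = 2π/1.05 = 5.984 rad/s
x = A cos(ωt) = 10.0×cos(5.984×0.896) = 6.046 cm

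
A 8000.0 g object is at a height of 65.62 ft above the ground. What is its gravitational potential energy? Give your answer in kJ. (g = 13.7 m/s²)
PE = mgh = 8 kg × 13.7 m/s² × 20 m = 2192 J = 2.192 kJ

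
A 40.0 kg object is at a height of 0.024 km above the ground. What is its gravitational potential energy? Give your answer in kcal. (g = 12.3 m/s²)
PE = mgh = 40 kg × 12.3 m/s² × 24 m = 1.181e+04 J = 2.822 kcal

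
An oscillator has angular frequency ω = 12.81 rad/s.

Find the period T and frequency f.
T = 2π/ω = 2π/12.81 = 0.4905 s; f = ω/2π = 2.039 Hz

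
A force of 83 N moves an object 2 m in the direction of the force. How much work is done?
W = Fd = 83×2 = 166.0 J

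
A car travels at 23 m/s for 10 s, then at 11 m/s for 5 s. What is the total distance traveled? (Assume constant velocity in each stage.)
d₁ = v₁t₁ = 23 × 10 = 230 m
d₂ = v₂t₂ = 11 × 5 = 55 m
d_total = 230 + 55 = 285 m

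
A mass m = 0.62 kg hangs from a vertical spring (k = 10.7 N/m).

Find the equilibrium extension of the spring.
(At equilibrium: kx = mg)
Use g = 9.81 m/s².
x_eq = mg/k = 0.62×9.81/10.7 = 0.5684 m = 56.84 cm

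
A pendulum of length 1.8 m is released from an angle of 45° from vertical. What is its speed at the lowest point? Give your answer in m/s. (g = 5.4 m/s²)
h = L(1 − cosθ) = 1.8×(1 − cos45°) = 0.5272 m
v = √(2gh) = √(2×5.4×0.5272) = 2.386 m/s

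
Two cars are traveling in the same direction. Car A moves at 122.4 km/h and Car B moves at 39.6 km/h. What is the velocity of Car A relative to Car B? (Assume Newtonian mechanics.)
v_rel = v_A - v_B = 122.4 - 39.6 = 82.8 km/h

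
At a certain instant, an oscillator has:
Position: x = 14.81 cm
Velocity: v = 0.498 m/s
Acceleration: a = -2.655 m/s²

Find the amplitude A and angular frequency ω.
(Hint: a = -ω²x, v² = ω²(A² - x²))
a = −ω²x → ω = √(|a|/x) = √(2.655/0.1481) = 4.234 rad/s
v² = ω²(A² − x²) → A = √(x² + v²/ω²) = √(0.1481² + 0.498²/4.234²) = 0.1891 m = 18.91 cm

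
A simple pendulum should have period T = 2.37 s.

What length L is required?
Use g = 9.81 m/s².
T = 2π√(L/g) → L = g(T/2π)² = 9.81×(2.37/2π)² = 1.396 m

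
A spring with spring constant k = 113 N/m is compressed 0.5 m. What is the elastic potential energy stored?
PE = ½kx² = ½×113×0.5² = 14.12 J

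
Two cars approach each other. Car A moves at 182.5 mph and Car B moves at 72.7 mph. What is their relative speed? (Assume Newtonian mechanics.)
v_rel = v_A + v_B = 182.5 + 72.7 = 255.2 mph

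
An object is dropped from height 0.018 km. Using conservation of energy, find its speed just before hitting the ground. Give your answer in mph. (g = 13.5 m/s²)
mgh = ½mv² → v = √(2gh) = √(2×13.5×18) = 22.05 m/s = 49.31 mph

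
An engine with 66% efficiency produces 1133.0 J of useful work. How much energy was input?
W_in = W_out/η = 1133.0/0.66 = 1716.7 J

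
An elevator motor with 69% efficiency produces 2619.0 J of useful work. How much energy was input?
W_in = W_out/η = 2619.0/0.69 = 3795.7 J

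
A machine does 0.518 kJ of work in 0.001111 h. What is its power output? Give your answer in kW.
P = W/t = 518 J / 4 s = 129.5 W = 0.1295 kW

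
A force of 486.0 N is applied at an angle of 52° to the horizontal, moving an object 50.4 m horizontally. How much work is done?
W = Fd cosθ = 486.0×50.4×cos(52°) = 15080.0 J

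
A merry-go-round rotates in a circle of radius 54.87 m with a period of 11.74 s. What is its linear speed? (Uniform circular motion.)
v = 2πr/T = 2π×54.87/11.74 = 29.37 m/s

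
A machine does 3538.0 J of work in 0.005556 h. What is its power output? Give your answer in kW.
P = W/t = 3538 J / 20 s = 176.9 W = 0.1769 kW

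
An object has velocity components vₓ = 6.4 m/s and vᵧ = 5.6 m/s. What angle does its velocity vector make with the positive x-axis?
θ = arctan(vᵧ/vₓ) = arctan(5.6/6.4) = 41.19°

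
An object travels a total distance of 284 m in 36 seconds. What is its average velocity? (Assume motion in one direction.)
v_avg = Δd / Δt = 284 / 36 = 7.89 m/s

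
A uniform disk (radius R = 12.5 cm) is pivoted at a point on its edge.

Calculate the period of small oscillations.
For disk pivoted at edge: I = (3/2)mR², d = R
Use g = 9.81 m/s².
I/m = (3/2)R² = 0.02344 m²; d = R = 0.125 m
T = 2π√((3/2)R²/(gR)) = 2π√(3R/(2g)) = 0.8687 s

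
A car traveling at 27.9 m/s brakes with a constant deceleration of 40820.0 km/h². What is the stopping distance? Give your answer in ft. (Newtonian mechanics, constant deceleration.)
d = v₀² / (2a) (with unit conversion) = 405.4 ft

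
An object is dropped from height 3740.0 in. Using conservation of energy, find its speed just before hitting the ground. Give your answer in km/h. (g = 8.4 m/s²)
mgh = ½mv² → v = √(2gh) = √(2×8.4×95) = 39.95 m/s = 143.8 km/h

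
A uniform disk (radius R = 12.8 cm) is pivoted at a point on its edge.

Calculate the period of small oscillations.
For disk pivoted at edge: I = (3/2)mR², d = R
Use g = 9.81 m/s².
I/m = (3/2)R² = 0.02458 m²; d = R = 0.128 m
T = 2π√((3/2)R²/(gR)) = 2π√(3R/(2g)) = 0.879 s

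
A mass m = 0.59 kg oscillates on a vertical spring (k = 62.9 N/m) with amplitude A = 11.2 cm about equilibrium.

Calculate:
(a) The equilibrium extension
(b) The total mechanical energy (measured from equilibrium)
x_eq = mg/k = 0.59×9.81/62.9 = 0.09202 m = 9.202 cm
E = ½kA² = ½×62.9×(0.112)² = 0.3945 J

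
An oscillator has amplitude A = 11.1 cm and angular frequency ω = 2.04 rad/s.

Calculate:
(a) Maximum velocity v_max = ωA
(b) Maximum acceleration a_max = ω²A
v_max = ωA = 2.04×0.111 = 0.2264 m/s
a_max = ω²A = 2.04²×0.111 = 0.4619 m/s²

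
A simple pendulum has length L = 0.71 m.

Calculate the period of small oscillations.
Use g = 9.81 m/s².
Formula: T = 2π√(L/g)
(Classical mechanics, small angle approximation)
T = 2π√(L/g) = 2π√(0.71/9.81) = 1.69 s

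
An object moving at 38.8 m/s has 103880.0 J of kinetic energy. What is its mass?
KE = ½mv² → m = 2KE/v² = 2×103880.0/38.8² = 138.0 kg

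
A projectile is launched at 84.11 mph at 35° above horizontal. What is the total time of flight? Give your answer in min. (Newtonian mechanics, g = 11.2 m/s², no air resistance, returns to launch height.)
T = 2v₀sin(θ)/g (with unit conversion) = 0.06419 min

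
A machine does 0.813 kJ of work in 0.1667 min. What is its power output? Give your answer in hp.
P = W/t = 813 J / 10 s = 81.28 W = 0.109 hp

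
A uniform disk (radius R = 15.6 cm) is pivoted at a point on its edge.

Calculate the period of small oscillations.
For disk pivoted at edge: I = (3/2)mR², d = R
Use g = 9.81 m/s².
I/m = (3/2)R² = 0.0365 m²; d = R = 0.156 m
T = 2π√((3/2)R²/(gR)) = 2π√(3R/(2g)) = 0.9704 s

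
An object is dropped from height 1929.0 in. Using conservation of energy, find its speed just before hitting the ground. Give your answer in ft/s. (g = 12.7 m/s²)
mgh = ½mv² → v = √(2gh) = √(2×12.7×49) = 35.28 m/s = 115.7 ft/s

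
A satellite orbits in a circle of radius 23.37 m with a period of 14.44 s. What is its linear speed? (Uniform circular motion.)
v = 2πr/T = 2π×23.37/14.44 = 10.17 m/s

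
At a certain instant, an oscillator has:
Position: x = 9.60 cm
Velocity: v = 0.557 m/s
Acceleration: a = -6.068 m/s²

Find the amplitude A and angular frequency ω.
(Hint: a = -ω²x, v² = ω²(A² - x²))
a = −ω²x → ω = √(|a|/x) = √(6.068/0.096) = 7.95 rad/s
v² = ω²(A² − x²) → A = √(x² + v²/ω²) = √(0.096² + 0.557²/7.95²) = 0.1188 m = 11.88 cm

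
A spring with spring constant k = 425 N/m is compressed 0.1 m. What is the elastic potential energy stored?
PE = ½kx² = ½×425×0.1² = 2.125 J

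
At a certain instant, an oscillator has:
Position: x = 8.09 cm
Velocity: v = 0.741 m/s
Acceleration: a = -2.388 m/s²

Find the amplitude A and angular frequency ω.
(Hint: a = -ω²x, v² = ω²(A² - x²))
a = −ω²x → ω = √(|a|/x) = √(2.388/0.0809) = 5.433 rad/s
v² = ω²(A² − x²) → A = √(x² + v²/ω²) = √(0.0809² + 0.741²/5.433²) = 0.1586 m = 15.86 cm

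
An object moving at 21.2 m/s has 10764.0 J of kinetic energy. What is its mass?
KE = ½mv² → m = 2KE/v² = 2×10764.0/21.2² = 47.9 kg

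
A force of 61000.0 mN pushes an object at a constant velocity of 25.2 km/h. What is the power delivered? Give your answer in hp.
P = Fv = 61 N × 7 m/s = 427 W = 0.5726 hp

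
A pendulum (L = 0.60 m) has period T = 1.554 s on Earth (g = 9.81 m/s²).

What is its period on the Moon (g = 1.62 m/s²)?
T = 2π√(L/g), so T_moon/T_earth = √(g_earth/g_moon)
T_moon = 2π√(0.6/1.62) = 3.824 s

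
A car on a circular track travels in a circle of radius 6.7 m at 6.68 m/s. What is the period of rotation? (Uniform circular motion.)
T = 2πr/v = 2π×6.7/6.68 = 6.3 s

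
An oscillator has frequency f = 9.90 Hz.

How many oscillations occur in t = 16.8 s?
n = f×t = 9.9×16.8 = 166.3 oscillations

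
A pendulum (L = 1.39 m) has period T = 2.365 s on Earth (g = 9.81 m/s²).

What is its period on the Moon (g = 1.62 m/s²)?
T = 2π√(L/g), so T_moon/T_earth = √(g_earth/g_moon)
T_moon = 2π√(1.39/1.62) = 5.82 s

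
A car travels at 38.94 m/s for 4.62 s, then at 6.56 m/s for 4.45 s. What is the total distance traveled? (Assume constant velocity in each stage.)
d₁ = v₁t₁ = 38.94 × 4.62 = 179.903 m
d₂ = v₂t₂ = 6.56 × 4.45 = 29.192 m
d_total = 179.903 + 29.192 = 209.09 m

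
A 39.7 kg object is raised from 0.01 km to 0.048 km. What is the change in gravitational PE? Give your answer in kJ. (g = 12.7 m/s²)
ΔPE = mg(h₂ − h₁) = 39.7 kg × 12.7 m/s² × (48 − 10) m = 1.916e+04 J = 19.16 kJ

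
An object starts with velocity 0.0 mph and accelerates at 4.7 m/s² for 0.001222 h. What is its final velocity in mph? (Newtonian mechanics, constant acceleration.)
v = v₀ + at (with unit conversion) = 46.25 mph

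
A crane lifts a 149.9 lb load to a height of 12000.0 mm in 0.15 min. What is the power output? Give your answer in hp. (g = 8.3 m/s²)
W = mgh = 67.99×8.3×12 = 6772 J
P = W/t = 6772/9 = 752.5 W = 1.009 hp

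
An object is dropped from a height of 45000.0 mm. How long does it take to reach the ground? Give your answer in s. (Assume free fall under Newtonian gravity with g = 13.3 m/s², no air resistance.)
t = √(2h/g) (with unit conversion) = 2.601 s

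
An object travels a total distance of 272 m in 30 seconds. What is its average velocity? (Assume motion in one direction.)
v_avg = Δd / Δt = 272 / 30 = 9.07 m/s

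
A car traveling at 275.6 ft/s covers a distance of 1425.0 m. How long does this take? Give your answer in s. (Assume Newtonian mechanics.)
t = d/v (with unit conversion) = 16.96 s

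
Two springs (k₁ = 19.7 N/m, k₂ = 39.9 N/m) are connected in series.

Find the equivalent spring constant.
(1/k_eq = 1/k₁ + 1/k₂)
1/k_eq = 1/19.7 + 1/39.9 = 0.075824; k_eq = 13.19 N/m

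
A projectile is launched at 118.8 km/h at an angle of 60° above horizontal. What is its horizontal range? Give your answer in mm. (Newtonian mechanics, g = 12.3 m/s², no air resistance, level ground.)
R = v₀² sin(2θ) / g (with unit conversion) = 76670.0 mm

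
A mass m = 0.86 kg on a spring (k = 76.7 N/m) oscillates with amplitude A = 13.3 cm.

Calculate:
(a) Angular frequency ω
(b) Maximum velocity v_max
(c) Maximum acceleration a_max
ω = √(k/m) = √(76.7/0.86) = 9.444 rad/s
v_max = ωA = 9.444×0.133 = 1.256 m/s
a_max = ω²A = 9.444²×0.133 = 11.86 m/s²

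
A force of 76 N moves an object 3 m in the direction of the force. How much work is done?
W = Fd = 76×3 = 228.0 J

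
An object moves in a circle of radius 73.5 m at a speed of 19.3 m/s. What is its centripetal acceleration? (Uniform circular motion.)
a_c = v²/r = 19.3²/73.5 = 372.49/73.5 = 5.07 m/s²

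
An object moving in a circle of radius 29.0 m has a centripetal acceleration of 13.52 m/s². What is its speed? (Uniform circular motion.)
v = √(a_c × r) = √(13.52 × 29.0) = 19.8 m/s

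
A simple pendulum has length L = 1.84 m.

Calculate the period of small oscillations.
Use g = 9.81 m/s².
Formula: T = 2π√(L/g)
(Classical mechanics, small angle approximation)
T = 2π√(L/g) = 2π√(1.84/9.81) = 2.721 s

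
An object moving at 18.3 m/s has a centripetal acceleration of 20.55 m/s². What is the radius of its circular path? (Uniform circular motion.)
r = v²/a_c = 18.3²/20.55 = 16.3 m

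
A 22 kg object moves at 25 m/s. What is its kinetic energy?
KE = ½mv² = ½×22×25² = 6875.0 J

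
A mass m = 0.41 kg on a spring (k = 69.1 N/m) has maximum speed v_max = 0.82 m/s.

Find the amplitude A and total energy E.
½mv²_max = ½kA² → A = v_max√(m/k) = 0.82×√(0.41/69.1) = 0.06316 m = 6.316 cm
E = ½mv²_max = ½×0.41×0.82² = 0.1378 J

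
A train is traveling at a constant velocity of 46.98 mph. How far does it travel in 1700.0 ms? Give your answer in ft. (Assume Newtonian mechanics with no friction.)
d = vt (with unit conversion) = 117.1 ft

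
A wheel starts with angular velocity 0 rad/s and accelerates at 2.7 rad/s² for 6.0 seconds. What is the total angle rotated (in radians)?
θ = ω₀t + ½αt² = 0×6.0 + ½×2.7×6.0² = 48.6 rad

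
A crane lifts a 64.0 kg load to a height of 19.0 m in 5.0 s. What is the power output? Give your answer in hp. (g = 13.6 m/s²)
W = mgh = 64×13.6×19 = 1.654e+04 J
P = W/t = 1.654e+04/5 = 3308 W = 4.435 hp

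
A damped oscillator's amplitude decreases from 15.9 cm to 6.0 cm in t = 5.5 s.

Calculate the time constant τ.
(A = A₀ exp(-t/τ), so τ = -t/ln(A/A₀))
A/A₀ = 6.0/15.9 = 0.3774; ln(A/A₀) = -0.9746
τ = −t/ln(A/A₀) = −5.5/-0.9746 = 5.644 s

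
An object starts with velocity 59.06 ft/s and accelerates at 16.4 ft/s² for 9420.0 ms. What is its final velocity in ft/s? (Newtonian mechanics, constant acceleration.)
v = v₀ + at (with unit conversion) = 213.5 ft/s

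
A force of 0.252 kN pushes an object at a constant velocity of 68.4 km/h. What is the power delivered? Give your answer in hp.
P = Fv = 252 N × 19 m/s = 4788 W = 6.421 hp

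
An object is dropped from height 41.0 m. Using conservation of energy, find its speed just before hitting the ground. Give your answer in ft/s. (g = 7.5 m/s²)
mgh = ½mv² → v = √(2gh) = √(2×7.5×41) = 24.8 m/s = 81.36 ft/s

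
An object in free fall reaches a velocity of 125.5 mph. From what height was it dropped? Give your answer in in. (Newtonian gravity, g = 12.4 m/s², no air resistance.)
h = v²/(2g) (with unit conversion) = 4997.0 in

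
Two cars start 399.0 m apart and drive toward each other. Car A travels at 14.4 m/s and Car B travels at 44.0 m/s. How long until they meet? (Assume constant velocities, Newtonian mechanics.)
Combined speed: v_combined = 14.4 + 44.0 = 58.4 m/s
Time to meet: t = d/58.4 = 399.0/58.4 = 6.83 s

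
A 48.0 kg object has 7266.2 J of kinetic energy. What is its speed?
KE = ½mv² → v = √(2KE/m) = √(2×7266.2/48.0) = 17.4 m/s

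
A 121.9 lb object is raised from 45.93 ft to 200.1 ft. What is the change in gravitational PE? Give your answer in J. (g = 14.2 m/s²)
ΔPE = mg(h₂ − h₁) = 55.29 kg × 14.2 m/s² × (60.99 − 14) m = 3.69e+04 J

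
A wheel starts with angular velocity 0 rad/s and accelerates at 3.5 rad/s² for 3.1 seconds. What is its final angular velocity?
ω = ω₀ + αt = 0 + 3.5 × 3.1 = 10.85 rad/s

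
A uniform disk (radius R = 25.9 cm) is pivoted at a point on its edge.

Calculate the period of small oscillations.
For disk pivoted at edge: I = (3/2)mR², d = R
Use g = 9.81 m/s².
I/m = (3/2)R² = 0.1006 m²; d = R = 0.259 m
T = 2π√((3/2)R²/(gR)) = 2π√(3R/(2g)) = 1.25 s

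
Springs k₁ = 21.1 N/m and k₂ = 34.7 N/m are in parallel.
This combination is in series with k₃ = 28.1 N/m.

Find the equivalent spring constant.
k₁₂ = k₁ + k₂ = 55.8 N/m (parallel)
1/k_eq = 1/k₁₂ + 1/k₃ → k_eq = 18.69 N/m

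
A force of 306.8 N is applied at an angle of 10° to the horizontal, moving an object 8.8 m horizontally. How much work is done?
W = Fd cosθ = 306.8×8.8×cos(10°) = 2658.8 J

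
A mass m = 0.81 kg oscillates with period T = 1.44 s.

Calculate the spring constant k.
T = 2π√(m/k) → k = m(2π/T)² = 0.81×(2π/1.44)² = 15.42 N/m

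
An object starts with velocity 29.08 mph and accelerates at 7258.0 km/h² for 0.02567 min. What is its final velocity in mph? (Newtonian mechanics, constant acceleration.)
v = v₀ + at (with unit conversion) = 31.01 mph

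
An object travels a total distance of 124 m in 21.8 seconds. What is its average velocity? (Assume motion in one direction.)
v_avg = Δd / Δt = 124 / 21.8 = 5.69 m/s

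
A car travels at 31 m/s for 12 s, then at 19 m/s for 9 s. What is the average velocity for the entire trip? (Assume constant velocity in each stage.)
d₁ = v₁t₁ = 31 × 12 = 372 m
d₂ = v₂t₂ = 19 × 9 = 171 m
d_total = 543 m, t_total = 21 s
v_avg = d_total/t_total = 543/21 = 25.86 m/s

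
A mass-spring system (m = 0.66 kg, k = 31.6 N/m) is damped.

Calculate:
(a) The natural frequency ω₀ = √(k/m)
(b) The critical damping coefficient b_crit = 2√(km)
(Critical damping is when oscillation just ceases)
ω₀ = √(k/m) = √(31.6/0.66) = 6.919 rad/s
b_crit = 2√(km) = 2√(31.6×0.66) = 9.134 kg/s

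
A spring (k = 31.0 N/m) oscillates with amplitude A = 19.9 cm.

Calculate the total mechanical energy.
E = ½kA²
E = ½kA² = ½×31.0×(0.199)² = 0.6138 J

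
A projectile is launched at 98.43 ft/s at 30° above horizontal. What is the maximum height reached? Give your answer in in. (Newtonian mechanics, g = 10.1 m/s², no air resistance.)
H = v₀²sin²(θ)/(2g) (with unit conversion) = 438.6 in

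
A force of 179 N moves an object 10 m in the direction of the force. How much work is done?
W = Fd = 179×10 = 1790.0 J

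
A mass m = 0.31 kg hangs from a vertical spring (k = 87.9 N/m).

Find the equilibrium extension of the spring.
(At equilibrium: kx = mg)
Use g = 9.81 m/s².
x_eq = mg/k = 0.31×9.81/87.9 = 0.0346 m = 3.46 cm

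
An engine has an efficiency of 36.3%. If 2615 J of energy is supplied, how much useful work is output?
W_out = η × W_in = 0.363 × 2615 = 949.25 J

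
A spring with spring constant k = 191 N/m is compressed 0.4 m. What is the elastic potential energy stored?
PE = ½kx² = ½×191×0.4² = 15.28 J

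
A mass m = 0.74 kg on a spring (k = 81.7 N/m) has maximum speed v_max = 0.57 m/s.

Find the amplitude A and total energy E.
½mv²_max = ½kA² → A = v_max√(m/k) = 0.57×√(0.74/81.7) = 0.05425 m = 5.425 cm
E = ½mv²_max = ½×0.74×0.57² = 0.1202 J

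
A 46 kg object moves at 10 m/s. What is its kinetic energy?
KE = ½mv² = ½×46×10² = 2300.0 J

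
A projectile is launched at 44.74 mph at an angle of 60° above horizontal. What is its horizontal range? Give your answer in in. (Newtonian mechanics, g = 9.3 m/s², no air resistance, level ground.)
R = v₀² sin(2θ) / g (with unit conversion) = 1467.0 in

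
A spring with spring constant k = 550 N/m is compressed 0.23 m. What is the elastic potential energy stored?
PE = ½kx² = ½×550×0.23² = 14.55 J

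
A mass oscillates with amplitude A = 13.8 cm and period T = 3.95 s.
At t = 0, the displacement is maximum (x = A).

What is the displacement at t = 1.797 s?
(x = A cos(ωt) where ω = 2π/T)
ω = 2π/T = 2π/3.95 = 1.591 rad/s
x = A cos(ωt) = 13.8×cos(1.591×1.797) = -13.25 cm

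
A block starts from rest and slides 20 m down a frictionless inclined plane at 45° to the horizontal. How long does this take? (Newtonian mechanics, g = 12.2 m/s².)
a = g sin(θ) = 12.2 × sin(45°) = 8.63 m/s²
t = √(2d/a) = √(2 × 20 / 8.63) = 2.15 s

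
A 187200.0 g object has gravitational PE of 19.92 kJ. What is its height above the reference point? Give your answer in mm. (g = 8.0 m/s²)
PE = mgh → h = PE/(mg) = 1.992e+04 J / (187.2 kg × 8.0 m/s²) = 13.3 m = 13300.0 mm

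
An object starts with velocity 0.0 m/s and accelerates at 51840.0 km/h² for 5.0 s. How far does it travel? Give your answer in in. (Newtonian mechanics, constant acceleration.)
d = v₀t + ½at² (with unit conversion) = 1969.0 in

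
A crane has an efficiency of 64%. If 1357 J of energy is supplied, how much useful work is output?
W_out = η × W_in = 0.64 × 1357 = 868.48 J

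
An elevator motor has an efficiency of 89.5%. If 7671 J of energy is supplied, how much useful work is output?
W_out = η × W_in = 0.895 × 7671 = 6865.5 J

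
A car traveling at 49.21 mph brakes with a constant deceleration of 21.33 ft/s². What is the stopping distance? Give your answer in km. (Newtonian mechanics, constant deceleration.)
d = v₀² / (2a) (with unit conversion) = 0.03722 km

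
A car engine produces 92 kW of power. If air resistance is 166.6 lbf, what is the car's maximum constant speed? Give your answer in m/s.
P = Fv → v = P/F = 92000 W / 741.1 N = 124.1 m/s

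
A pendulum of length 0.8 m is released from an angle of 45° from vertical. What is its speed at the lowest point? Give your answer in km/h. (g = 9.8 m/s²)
h = L(1 − cosθ) = 0.8×(1 − cos45°) = 0.2343 m
v = √(2gh) = √(2×9.8×0.2343) = 2.143 m/s = 7.715 km/h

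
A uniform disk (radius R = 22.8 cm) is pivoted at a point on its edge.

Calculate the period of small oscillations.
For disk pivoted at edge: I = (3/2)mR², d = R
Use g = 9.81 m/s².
I/m = (3/2)R² = 0.07798 m²; d = R = 0.228 m
T = 2π√((3/2)R²/(gR)) = 2π√(3R/(2g)) = 1.173 s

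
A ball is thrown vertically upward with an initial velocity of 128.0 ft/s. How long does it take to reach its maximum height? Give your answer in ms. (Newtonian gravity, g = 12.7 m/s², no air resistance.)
t_up = v₀/g (with unit conversion) = 3072.0 ms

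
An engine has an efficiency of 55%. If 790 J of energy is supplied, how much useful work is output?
W_out = η × W_in = 0.55 × 790 = 434.5 J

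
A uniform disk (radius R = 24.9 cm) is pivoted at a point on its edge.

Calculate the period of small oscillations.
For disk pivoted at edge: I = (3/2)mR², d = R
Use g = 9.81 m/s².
I/m = (3/2)R² = 0.093 m²; d = R = 0.249 m
T = 2π√((3/2)R²/(gR)) = 2π√(3R/(2g)) = 1.226 s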